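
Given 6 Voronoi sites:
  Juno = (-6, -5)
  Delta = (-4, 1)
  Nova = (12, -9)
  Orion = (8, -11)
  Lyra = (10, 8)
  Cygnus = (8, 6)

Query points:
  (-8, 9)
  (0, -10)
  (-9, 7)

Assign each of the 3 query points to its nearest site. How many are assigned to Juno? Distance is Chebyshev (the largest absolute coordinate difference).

(-8, 9) — d to each: Juno:14, Delta:8, Nova:20, Orion:20, Lyra:18, Cygnus:16 → nearest is Delta
(0, -10) — d to each: Juno:6, Delta:11, Nova:12, Orion:8, Lyra:18, Cygnus:16 → nearest is Juno
(-9, 7) — d to each: Juno:12, Delta:6, Nova:21, Orion:18, Lyra:19, Cygnus:17 → nearest is Delta
1 of the 3 points has Juno as nearest.

1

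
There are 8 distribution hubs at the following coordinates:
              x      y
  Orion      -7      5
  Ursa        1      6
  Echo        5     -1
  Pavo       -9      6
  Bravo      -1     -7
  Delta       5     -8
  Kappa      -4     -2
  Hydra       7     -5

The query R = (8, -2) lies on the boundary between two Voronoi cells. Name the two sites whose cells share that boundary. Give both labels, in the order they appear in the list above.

Squared distances from R to each site:
d²(R, Orion) = 225 + 49 = 274
d²(R, Ursa) = 49 + 64 = 113
d²(R, Echo) = 9 + 1 = 10
d²(R, Pavo) = 289 + 64 = 353
d²(R, Bravo) = 81 + 25 = 106
d²(R, Delta) = 9 + 36 = 45
d²(R, Kappa) = 144 + 0 = 144
d²(R, Hydra) = 1 + 9 = 10
R is equidistant from Echo and Hydra (both at squared distance 10), and every other site is strictly farther — so R lies on the Echo–Hydra Voronoi edge.

Echo and Hydra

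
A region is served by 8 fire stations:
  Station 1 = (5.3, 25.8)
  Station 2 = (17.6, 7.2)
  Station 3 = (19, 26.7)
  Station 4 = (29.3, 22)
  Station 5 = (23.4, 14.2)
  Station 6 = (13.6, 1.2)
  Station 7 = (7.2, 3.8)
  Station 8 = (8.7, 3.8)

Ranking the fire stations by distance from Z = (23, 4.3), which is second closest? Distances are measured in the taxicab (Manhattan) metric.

Station 5

d(Z, Station 1) = |23−5.3| + |4.3−25.8| = 17.7 + 21.5 = 39.2
d(Z, Station 2) = |23−17.6| + |4.3−7.2| = 5.4 + 2.9 = 8.3
d(Z, Station 3) = |23−19| + |4.3−26.7| = 4 + 22.4 = 26.4
d(Z, Station 4) = |23−29.3| + |4.3−22| = 6.3 + 17.7 = 24
d(Z, Station 5) = |23−23.4| + |4.3−14.2| = 0.4 + 9.9 = 10.3
d(Z, Station 6) = |23−13.6| + |4.3−1.2| = 9.4 + 3.1 = 12.5
d(Z, Station 7) = |23−7.2| + |4.3−3.8| = 15.8 + 0.5 = 16.3
d(Z, Station 8) = |23−8.7| + |4.3−3.8| = 14.3 + 0.5 = 14.8
Sorted ascending: Station 2, Station 5, Station 6, … — the second-nearest is Station 5.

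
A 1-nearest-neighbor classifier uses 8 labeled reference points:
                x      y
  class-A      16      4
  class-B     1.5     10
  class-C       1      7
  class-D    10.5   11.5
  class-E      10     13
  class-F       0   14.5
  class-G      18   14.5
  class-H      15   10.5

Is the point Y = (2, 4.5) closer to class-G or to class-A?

Compare squared distances:
d²(Y, class-G) = (2−18)² + (4.5−14.5)² = 256 + 100 = 356
d²(Y, class-A) = (2−16)² + (4.5−4)² = 196 + 0.25 = 196.25
356 > 196.25, so class-A is closer.

class-A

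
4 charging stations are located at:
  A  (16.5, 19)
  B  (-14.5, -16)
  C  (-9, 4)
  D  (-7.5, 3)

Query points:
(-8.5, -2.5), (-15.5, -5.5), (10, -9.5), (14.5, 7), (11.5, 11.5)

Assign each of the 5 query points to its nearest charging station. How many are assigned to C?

0

(-8.5, -2.5) — d² to each: A:1087.25, B:218.25, C:42.5, D:31.25 → nearest is D
(-15.5, -5.5) — d² to each: A:1624.25, B:111.25, C:132.5, D:136.25 → nearest is B
(10, -9.5) — d² to each: A:854.5, B:642.5, C:543.25, D:462.5 → nearest is D
(14.5, 7) — d² to each: A:148, B:1370, C:561.25, D:500 → nearest is A
(11.5, 11.5) — d² to each: A:81.25, B:1432.25, C:476.5, D:433.25 → nearest is A
0 of the 5 points have C as nearest.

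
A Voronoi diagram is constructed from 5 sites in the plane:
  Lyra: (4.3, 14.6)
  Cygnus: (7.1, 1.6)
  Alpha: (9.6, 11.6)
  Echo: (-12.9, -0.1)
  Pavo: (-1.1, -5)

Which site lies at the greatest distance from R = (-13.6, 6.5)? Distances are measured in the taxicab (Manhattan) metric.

Alpha

d(R, Lyra) = 17.9 + 8.1 = 26
d(R, Cygnus) = 20.7 + 4.9 = 25.6
d(R, Alpha) = 23.2 + 5.1 = 28.3
d(R, Echo) = 0.7 + 6.6 = 7.3
d(R, Pavo) = 12.5 + 11.5 = 24
The largest is to Alpha.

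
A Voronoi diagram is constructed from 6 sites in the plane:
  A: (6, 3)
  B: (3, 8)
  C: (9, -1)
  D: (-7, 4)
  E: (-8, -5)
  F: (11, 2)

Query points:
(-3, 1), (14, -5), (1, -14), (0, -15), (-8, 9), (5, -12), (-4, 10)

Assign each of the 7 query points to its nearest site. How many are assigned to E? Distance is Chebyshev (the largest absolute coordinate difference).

2

(-3, 1) — d to each: A:9, B:7, C:12, D:4, E:6, F:14 → nearest is D
(14, -5) — d to each: A:8, B:13, C:5, D:21, E:22, F:7 → nearest is C
(1, -14) — d to each: A:17, B:22, C:13, D:18, E:9, F:16 → nearest is E
(0, -15) — d to each: A:18, B:23, C:14, D:19, E:10, F:17 → nearest is E
(-8, 9) — d to each: A:14, B:11, C:17, D:5, E:14, F:19 → nearest is D
(5, -12) — d to each: A:15, B:20, C:11, D:16, E:13, F:14 → nearest is C
(-4, 10) — d to each: A:10, B:7, C:13, D:6, E:15, F:15 → nearest is D
2 of the 7 points have E as nearest.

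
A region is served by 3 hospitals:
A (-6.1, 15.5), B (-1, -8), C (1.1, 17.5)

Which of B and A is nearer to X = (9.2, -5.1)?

B

Compare squared distances:
|XB|² = (9.2−(-1))² + (-5.1−(-8))² = 104.04 + 8.41 = 112.45
|XA|² = (9.2−(-6.1))² + (-5.1−15.5)² = 234.09 + 424.36 = 658.45
112.45 < 658.45, so B is closer.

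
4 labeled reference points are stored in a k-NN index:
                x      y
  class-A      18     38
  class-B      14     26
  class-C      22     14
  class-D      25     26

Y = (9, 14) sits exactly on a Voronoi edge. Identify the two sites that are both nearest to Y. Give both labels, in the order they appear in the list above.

Squared distances from Y to each site:
d²(Y, class-A) = (9−18)² + (14−38)² = 81 + 576 = 657
d²(Y, class-B) = (9−14)² + (14−26)² = 25 + 144 = 169
d²(Y, class-C) = (9−22)² + (14−14)² = 169 + 0 = 169
d²(Y, class-D) = (9−25)² + (14−26)² = 256 + 144 = 400
Y is equidistant from class-B and class-C (both at squared distance 169), and every other site is strictly farther — so Y lies on the class-B–class-C Voronoi edge.

class-B and class-C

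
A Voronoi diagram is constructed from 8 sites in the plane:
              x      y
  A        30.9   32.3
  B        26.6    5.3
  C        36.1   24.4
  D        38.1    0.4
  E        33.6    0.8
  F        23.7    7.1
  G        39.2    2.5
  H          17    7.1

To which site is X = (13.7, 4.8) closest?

Squared Euclidean distances:
|XA|² = (13.7−30.9)² + (4.8−32.3)² = 295.84 + 756.25 = 1052.09
|XB|² = (13.7−26.6)² + (4.8−5.3)² = 166.41 + 0.25 = 166.66
|XC|² = (13.7−36.1)² + (4.8−24.4)² = 501.76 + 384.16 = 885.92
|XD|² = (13.7−38.1)² + (4.8−0.4)² = 595.36 + 19.36 = 614.72
|XE|² = (13.7−33.6)² + (4.8−0.8)² = 396.01 + 16 = 412.01
|XF|² = (13.7−23.7)² + (4.8−7.1)² = 100 + 5.29 = 105.29
|XG|² = (13.7−39.2)² + (4.8−2.5)² = 650.25 + 5.29 = 655.54
|XH|² = (13.7−17)² + (4.8−7.1)² = 10.89 + 5.29 = 16.18
The smallest is to H, so X lies in the Voronoi region of H.

H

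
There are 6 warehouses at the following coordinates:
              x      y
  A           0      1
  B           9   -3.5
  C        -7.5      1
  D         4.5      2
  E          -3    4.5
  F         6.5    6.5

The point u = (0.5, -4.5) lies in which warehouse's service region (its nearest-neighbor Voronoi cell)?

Compare squared distances (the ordering matches that of the actual distances):
|uA|² = (0.5−0)² + (-4.5−1)² = 0.25 + 30.25 = 30.5
|uB|² = (0.5−9)² + (-4.5−(-3.5))² = 72.25 + 1 = 73.25
|uC|² = (0.5−(-7.5))² + (-4.5−1)² = 64 + 30.25 = 94.25
|uD|² = (0.5−4.5)² + (-4.5−2)² = 16 + 42.25 = 58.25
|uE|² = (0.5−(-3))² + (-4.5−4.5)² = 12.25 + 81 = 93.25
|uF|² = (0.5−6.5)² + (-4.5−6.5)² = 36 + 121 = 157
The smallest is to A, so u lies in the Voronoi region of A.

A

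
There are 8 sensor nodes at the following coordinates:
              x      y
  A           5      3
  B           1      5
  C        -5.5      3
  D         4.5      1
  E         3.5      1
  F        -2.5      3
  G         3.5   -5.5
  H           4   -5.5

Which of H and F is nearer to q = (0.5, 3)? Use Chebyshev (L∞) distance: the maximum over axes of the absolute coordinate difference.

F

d(q,H) = max(3.5, 8.5) = 8.5
d(q,F) = max(3, 0) = 3
8.5 > 3, so F is closer.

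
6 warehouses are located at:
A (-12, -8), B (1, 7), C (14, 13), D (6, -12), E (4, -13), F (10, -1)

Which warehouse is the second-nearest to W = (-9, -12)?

E

Squared Euclidean distances:
|WA|² = 9 + 16 = 25
|WB|² = 100 + 361 = 461
|WC|² = 529 + 625 = 1154
|WD|² = 225 + 0 = 225
|WE|² = 169 + 1 = 170
|WF|² = 361 + 121 = 482
Sorted ascending: A, E, D, … — the second-nearest is E.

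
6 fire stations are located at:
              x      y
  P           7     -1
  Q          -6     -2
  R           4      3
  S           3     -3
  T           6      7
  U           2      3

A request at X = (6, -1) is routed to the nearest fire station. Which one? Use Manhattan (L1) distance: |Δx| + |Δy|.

d(X,P) = |6−7| + |-1−(-1)| = 1 + 0 = 1
d(X,Q) = |6−(-6)| + |-1−(-2)| = 12 + 1 = 13
d(X,R) = |6−4| + |-1−3| = 2 + 4 = 6
d(X,S) = |6−3| + |-1−(-3)| = 3 + 2 = 5
d(X,T) = |6−6| + |-1−7| = 0 + 8 = 8
d(X,U) = |6−2| + |-1−3| = 4 + 4 = 8
The smallest is to P, so X lies in the Voronoi region of P.

P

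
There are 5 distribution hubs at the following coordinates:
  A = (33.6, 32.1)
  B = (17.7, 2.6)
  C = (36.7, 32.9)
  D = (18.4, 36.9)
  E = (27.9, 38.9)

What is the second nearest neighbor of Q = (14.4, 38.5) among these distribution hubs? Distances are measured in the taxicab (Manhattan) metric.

d(Q,A) = |14.4−33.6| + |38.5−32.1| = 19.2 + 6.4 = 25.6
d(Q,B) = |14.4−17.7| + |38.5−2.6| = 3.3 + 35.9 = 39.2
d(Q,C) = |14.4−36.7| + |38.5−32.9| = 22.3 + 5.6 = 27.9
d(Q,D) = |14.4−18.4| + |38.5−36.9| = 4 + 1.6 = 5.6
d(Q,E) = |14.4−27.9| + |38.5−38.9| = 13.5 + 0.4 = 13.9
Sorted ascending: D, E, A, … — the second-nearest is E.

E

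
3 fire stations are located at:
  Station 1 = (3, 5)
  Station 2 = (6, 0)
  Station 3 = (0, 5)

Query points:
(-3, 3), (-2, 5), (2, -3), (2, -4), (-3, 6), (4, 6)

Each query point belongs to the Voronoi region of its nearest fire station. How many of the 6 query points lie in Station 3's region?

3

(-3, 3) — d² to each: Station 1:40, Station 2:90, Station 3:13 → nearest is Station 3
(-2, 5) — d² to each: Station 1:25, Station 2:89, Station 3:4 → nearest is Station 3
(2, -3) — d² to each: Station 1:65, Station 2:25, Station 3:68 → nearest is Station 2
(2, -4) — d² to each: Station 1:82, Station 2:32, Station 3:85 → nearest is Station 2
(-3, 6) — d² to each: Station 1:37, Station 2:117, Station 3:10 → nearest is Station 3
(4, 6) — d² to each: Station 1:2, Station 2:40, Station 3:17 → nearest is Station 1
3 of the 6 points have Station 3 as nearest.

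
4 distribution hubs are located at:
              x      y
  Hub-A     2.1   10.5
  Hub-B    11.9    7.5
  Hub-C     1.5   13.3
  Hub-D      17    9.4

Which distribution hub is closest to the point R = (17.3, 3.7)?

Compare squared distances (the ordering matches that of the actual distances):
d²(R, Hub-A) = 231.04 + 46.24 = 277.28
d²(R, Hub-B) = 29.16 + 14.44 = 43.6
d²(R, Hub-C) = 249.64 + 92.16 = 341.8
d²(R, Hub-D) = 0.09 + 32.49 = 32.58
The smallest is to Hub-D, so R lies in the Voronoi region of Hub-D.

Hub-D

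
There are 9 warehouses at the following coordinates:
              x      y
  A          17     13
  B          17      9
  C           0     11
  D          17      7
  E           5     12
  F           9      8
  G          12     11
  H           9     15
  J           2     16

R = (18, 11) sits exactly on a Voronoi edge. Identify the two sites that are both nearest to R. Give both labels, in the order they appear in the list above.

Squared distances from R to each site:
|RA|² = 1 + 4 = 5
|RB|² = 1 + 4 = 5
|RC|² = 324 + 0 = 324
|RD|² = 1 + 16 = 17
|RE|² = 169 + 1 = 170
|RF|² = 81 + 9 = 90
|RG|² = 36 + 0 = 36
|RH|² = 81 + 16 = 97
|RJ|² = 256 + 25 = 281
R is equidistant from A and B (both at squared distance 5), and every other site is strictly farther — so R lies on the A–B Voronoi edge.

A and B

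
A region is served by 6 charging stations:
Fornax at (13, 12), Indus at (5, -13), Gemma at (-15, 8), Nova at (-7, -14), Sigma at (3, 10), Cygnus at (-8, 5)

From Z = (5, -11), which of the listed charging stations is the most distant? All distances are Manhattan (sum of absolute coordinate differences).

Gemma

d(Z, Fornax) = |5−13| + |-11−12| = 8 + 23 = 31
d(Z, Indus) = |5−5| + |-11−(-13)| = 0 + 2 = 2
d(Z, Gemma) = |5−(-15)| + |-11−8| = 20 + 19 = 39
d(Z, Nova) = |5−(-7)| + |-11−(-14)| = 12 + 3 = 15
d(Z, Sigma) = |5−3| + |-11−10| = 2 + 21 = 23
d(Z, Cygnus) = |5−(-8)| + |-11−5| = 13 + 16 = 29
The largest is to Gemma.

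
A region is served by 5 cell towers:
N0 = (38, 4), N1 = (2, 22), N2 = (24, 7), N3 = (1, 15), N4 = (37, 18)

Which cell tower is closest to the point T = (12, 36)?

Compare squared distances (the ordering matches that of the actual distances):
|TN0|² = (12−38)² + (36−4)² = 676 + 1024 = 1700
|TN1|² = (12−2)² + (36−22)² = 100 + 196 = 296
|TN2|² = (12−24)² + (36−7)² = 144 + 841 = 985
|TN3|² = (12−1)² + (36−15)² = 121 + 441 = 562
|TN4|² = (12−37)² + (36−18)² = 625 + 324 = 949
The smallest is to N1, so T lies in the Voronoi region of N1.

N1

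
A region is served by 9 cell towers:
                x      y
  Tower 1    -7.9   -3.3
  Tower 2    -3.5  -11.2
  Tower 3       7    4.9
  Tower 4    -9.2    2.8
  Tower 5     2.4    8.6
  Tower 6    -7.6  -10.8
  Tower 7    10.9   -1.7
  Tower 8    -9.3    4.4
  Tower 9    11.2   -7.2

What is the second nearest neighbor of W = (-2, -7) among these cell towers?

Compare squared distances (the ordering matches that of the actual distances):
d²(W, Tower 1) = 34.81 + 13.69 = 48.5
d²(W, Tower 2) = 2.25 + 17.64 = 19.89
d²(W, Tower 3) = 81 + 141.61 = 222.61
d²(W, Tower 4) = 51.84 + 96.04 = 147.88
d²(W, Tower 5) = 19.36 + 243.36 = 262.72
d²(W, Tower 6) = 31.36 + 14.44 = 45.8
d²(W, Tower 7) = 166.41 + 28.09 = 194.5
d²(W, Tower 8) = 53.29 + 129.96 = 183.25
d²(W, Tower 9) = 174.24 + 0.04 = 174.28
Sorted ascending: Tower 2, Tower 6, Tower 1, … — the second-nearest is Tower 6.

Tower 6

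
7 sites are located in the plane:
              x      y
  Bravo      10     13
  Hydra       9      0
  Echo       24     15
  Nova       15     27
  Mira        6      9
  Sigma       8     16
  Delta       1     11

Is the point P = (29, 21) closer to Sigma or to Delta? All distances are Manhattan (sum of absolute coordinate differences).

d(P, Sigma) = |29−8| + |21−16| = 21 + 5 = 26
d(P, Delta) = |29−1| + |21−11| = 28 + 10 = 38
26 < 38, so Sigma is closer.

Sigma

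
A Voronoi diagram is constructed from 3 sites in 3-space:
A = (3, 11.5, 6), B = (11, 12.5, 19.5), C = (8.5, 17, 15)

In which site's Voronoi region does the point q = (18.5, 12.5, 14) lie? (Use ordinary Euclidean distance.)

Squared Euclidean distances:
|qA|² = (18.5−3)² + (12.5−11.5)² + (14−6)² = 240.25 + 1 + 64 = 305.25
|qB|² = (18.5−11)² + (12.5−12.5)² + (14−19.5)² = 56.25 + 0 + 30.25 = 86.5
|qC|² = (18.5−8.5)² + (12.5−17)² + (14−15)² = 100 + 20.25 + 1 = 121.25
B is nearest.

B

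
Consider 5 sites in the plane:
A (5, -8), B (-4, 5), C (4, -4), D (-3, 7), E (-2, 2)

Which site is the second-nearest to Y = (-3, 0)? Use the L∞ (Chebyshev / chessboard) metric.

B

d(Y,A) = max(8, 8) = 8
d(Y,B) = max(1, 5) = 5
d(Y,C) = max(7, 4) = 7
d(Y,D) = max(0, 7) = 7
d(Y,E) = max(1, 2) = 2
Sorted ascending: E, B, C, … — the second-nearest is B.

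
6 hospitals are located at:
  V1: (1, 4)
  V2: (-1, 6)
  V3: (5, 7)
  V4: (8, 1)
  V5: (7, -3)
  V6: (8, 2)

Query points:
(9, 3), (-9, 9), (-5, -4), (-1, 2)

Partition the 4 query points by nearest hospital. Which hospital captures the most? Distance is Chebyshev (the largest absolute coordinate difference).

(9, 3) — d to each: V1:8, V2:10, V3:4, V4:2, V5:6, V6:1 → nearest is V6
(-9, 9) — d to each: V1:10, V2:8, V3:14, V4:17, V5:16, V6:17 → nearest is V2
(-5, -4) — d to each: V1:8, V2:10, V3:11, V4:13, V5:12, V6:13 → nearest is V1
(-1, 2) — d to each: V1:2, V2:4, V3:6, V4:9, V5:8, V6:9 → nearest is V1
Tally — V1:2, V2:1, V6:1. V1 captures the most (2).

V1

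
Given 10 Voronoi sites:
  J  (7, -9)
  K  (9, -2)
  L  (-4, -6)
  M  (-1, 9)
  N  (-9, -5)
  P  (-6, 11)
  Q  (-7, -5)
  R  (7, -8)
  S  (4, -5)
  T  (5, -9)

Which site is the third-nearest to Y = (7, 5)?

Compare squared distances (the ordering matches that of the actual distances):
|YJ|² = 0 + 196 = 196
|YK|² = 4 + 49 = 53
|YL|² = 121 + 121 = 242
|YM|² = 64 + 16 = 80
|YN|² = 256 + 100 = 356
|YP|² = 169 + 36 = 205
|YQ|² = 196 + 100 = 296
|YR|² = 0 + 169 = 169
|YS|² = 9 + 100 = 109
|YT|² = 4 + 196 = 200
Sorted ascending: K, M, S, R, … — the third-nearest is S.

S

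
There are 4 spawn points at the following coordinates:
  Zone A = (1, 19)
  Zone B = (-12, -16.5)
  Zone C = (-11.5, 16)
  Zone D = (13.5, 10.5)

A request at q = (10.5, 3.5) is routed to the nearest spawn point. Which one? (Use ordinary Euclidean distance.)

Squared Euclidean distances:
d²(q, Zone A) = 90.25 + 240.25 = 330.5
d²(q, Zone B) = 506.25 + 400 = 906.25
d²(q, Zone C) = 484 + 156.25 = 640.25
d²(q, Zone D) = 9 + 49 = 58
Minimum is at Zone D.

Zone D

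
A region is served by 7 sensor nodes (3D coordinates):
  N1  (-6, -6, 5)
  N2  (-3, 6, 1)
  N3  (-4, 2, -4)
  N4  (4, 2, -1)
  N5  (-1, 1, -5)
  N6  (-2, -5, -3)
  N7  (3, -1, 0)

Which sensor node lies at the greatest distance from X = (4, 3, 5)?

Since √ is increasing, it suffices to compare squared distances:
|XN1|² = (4−(-6))² + (3−(-6))² + (5−5)² = 100 + 81 + 0 = 181
|XN2|² = (4−(-3))² + (3−6)² + (5−1)² = 49 + 9 + 16 = 74
|XN3|² = (4−(-4))² + (3−2)² + (5−(-4))² = 64 + 1 + 81 = 146
|XN4|² = (4−4)² + (3−2)² + (5−(-1))² = 0 + 1 + 36 = 37
|XN5|² = (4−(-1))² + (3−1)² + (5−(-5))² = 25 + 4 + 100 = 129
|XN6|² = (4−(-2))² + (3−(-5))² + (5−(-3))² = 36 + 64 + 64 = 164
|XN7|² = (4−3)² + (3−(-1))² + (5−0)² = 1 + 16 + 25 = 42
The largest is to N1.

N1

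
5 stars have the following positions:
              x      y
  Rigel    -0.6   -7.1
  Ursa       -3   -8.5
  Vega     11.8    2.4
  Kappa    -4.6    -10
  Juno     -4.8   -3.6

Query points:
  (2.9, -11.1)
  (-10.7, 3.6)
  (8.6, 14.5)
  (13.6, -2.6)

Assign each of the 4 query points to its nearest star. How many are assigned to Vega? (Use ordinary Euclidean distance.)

2

(2.9, -11.1) — d² to each: Rigel:28.25, Ursa:41.57, Vega:261.46, Kappa:57.46, Juno:115.54 → nearest is Rigel
(-10.7, 3.6) — d² to each: Rigel:216.5, Ursa:205.7, Vega:507.69, Kappa:222.17, Juno:86.65 → nearest is Juno
(8.6, 14.5) — d² to each: Rigel:551.2, Ursa:663.56, Vega:156.65, Kappa:774.49, Juno:507.17 → nearest is Vega
(13.6, -2.6) — d² to each: Rigel:221.89, Ursa:310.37, Vega:28.24, Kappa:386, Juno:339.56 → nearest is Vega
2 of the 4 points have Vega as nearest.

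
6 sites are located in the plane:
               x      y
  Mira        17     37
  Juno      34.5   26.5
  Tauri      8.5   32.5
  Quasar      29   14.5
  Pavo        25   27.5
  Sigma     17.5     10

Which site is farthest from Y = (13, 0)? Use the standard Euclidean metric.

Since √ is increasing, it suffices to compare squared distances:
d²(Y, Mira) = (13−17)² + (0−37)² = 16 + 1369 = 1385
d²(Y, Juno) = (13−34.5)² + (0−26.5)² = 462.25 + 702.25 = 1164.5
d²(Y, Tauri) = (13−8.5)² + (0−32.5)² = 20.25 + 1056.25 = 1076.5
d²(Y, Quasar) = (13−29)² + (0−14.5)² = 256 + 210.25 = 466.25
d²(Y, Pavo) = (13−25)² + (0−27.5)² = 144 + 756.25 = 900.25
d²(Y, Sigma) = (13−17.5)² + (0−10)² = 20.25 + 100 = 120.25
The largest is to Mira.

Mira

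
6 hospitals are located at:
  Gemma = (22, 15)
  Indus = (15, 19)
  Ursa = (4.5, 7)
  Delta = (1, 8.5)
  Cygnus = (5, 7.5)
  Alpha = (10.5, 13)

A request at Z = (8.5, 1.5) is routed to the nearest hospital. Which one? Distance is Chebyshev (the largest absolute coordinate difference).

Ursa

d(Z, Gemma) = max(13.5, 13.5) = 13.5
d(Z, Indus) = max(6.5, 17.5) = 17.5
d(Z, Ursa) = max(4, 5.5) = 5.5
d(Z, Delta) = max(7.5, 7) = 7.5
d(Z, Cygnus) = max(3.5, 6) = 6
d(Z, Alpha) = max(2, 11.5) = 11.5
Ursa is nearest.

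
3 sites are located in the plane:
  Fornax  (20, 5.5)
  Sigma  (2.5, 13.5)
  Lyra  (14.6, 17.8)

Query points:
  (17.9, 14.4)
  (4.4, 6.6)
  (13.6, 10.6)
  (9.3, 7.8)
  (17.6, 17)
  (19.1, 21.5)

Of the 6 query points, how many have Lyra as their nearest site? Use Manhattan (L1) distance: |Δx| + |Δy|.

(17.9, 14.4) — d to each: Fornax:11, Sigma:16.3, Lyra:6.7 → nearest is Lyra
(4.4, 6.6) — d to each: Fornax:16.7, Sigma:8.8, Lyra:21.4 → nearest is Sigma
(13.6, 10.6) — d to each: Fornax:11.5, Sigma:14, Lyra:8.2 → nearest is Lyra
(9.3, 7.8) — d to each: Fornax:13, Sigma:12.5, Lyra:15.3 → nearest is Sigma
(17.6, 17) — d to each: Fornax:13.9, Sigma:18.6, Lyra:3.8 → nearest is Lyra
(19.1, 21.5) — d to each: Fornax:16.9, Sigma:24.6, Lyra:8.2 → nearest is Lyra
4 of the 6 points have Lyra as nearest.

4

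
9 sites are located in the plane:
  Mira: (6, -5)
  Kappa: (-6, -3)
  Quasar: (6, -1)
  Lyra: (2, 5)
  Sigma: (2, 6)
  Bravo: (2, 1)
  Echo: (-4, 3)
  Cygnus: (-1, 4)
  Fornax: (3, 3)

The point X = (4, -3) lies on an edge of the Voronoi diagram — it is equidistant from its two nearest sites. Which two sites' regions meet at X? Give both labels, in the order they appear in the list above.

Squared distances from X to each site:
d²(X, Mira) = (4−6)² + (-3−(-5))² = 4 + 4 = 8
d²(X, Kappa) = (4−(-6))² + (-3−(-3))² = 100 + 0 = 100
d²(X, Quasar) = (4−6)² + (-3−(-1))² = 4 + 4 = 8
d²(X, Lyra) = (4−2)² + (-3−5)² = 4 + 64 = 68
d²(X, Sigma) = (4−2)² + (-3−6)² = 4 + 81 = 85
d²(X, Bravo) = (4−2)² + (-3−1)² = 4 + 16 = 20
d²(X, Echo) = (4−(-4))² + (-3−3)² = 64 + 36 = 100
d²(X, Cygnus) = (4−(-1))² + (-3−4)² = 25 + 49 = 74
d²(X, Fornax) = (4−3)² + (-3−3)² = 1 + 36 = 37
X is equidistant from Mira and Quasar (both at squared distance 8), and every other site is strictly farther — so X lies on the Mira–Quasar Voronoi edge.

Mira and Quasar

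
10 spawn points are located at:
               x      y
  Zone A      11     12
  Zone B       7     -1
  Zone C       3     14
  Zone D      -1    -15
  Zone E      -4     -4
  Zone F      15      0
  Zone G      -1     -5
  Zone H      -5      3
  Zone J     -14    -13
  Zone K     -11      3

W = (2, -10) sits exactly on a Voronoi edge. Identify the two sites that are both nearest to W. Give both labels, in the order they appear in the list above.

Zone D and Zone G

Squared distances from W to each site:
d²(W, Zone A) = (2−11)² + (-10−12)² = 81 + 484 = 565
d²(W, Zone B) = (2−7)² + (-10−(-1))² = 25 + 81 = 106
d²(W, Zone C) = (2−3)² + (-10−14)² = 1 + 576 = 577
d²(W, Zone D) = (2−(-1))² + (-10−(-15))² = 9 + 25 = 34
d²(W, Zone E) = (2−(-4))² + (-10−(-4))² = 36 + 36 = 72
d²(W, Zone F) = (2−15)² + (-10−0)² = 169 + 100 = 269
d²(W, Zone G) = (2−(-1))² + (-10−(-5))² = 9 + 25 = 34
d²(W, Zone H) = (2−(-5))² + (-10−3)² = 49 + 169 = 218
d²(W, Zone J) = (2−(-14))² + (-10−(-13))² = 256 + 9 = 265
d²(W, Zone K) = (2−(-11))² + (-10−3)² = 169 + 169 = 338
W is equidistant from Zone D and Zone G (both at squared distance 34), and every other site is strictly farther — so W lies on the Zone D–Zone G Voronoi edge.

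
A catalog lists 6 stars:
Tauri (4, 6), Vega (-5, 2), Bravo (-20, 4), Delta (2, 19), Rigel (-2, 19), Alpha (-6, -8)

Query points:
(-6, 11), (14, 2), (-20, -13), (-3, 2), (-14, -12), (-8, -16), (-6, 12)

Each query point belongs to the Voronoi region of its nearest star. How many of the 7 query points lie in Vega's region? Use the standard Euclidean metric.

(-6, 11) — d² to each: Tauri:125, Vega:82, Bravo:245, Delta:128, Rigel:80, Alpha:361 → nearest is Rigel
(14, 2) — d² to each: Tauri:116, Vega:361, Bravo:1160, Delta:433, Rigel:545, Alpha:500 → nearest is Tauri
(-20, -13) — d² to each: Tauri:937, Vega:450, Bravo:289, Delta:1508, Rigel:1348, Alpha:221 → nearest is Alpha
(-3, 2) — d² to each: Tauri:65, Vega:4, Bravo:293, Delta:314, Rigel:290, Alpha:109 → nearest is Vega
(-14, -12) — d² to each: Tauri:648, Vega:277, Bravo:292, Delta:1217, Rigel:1105, Alpha:80 → nearest is Alpha
(-8, -16) — d² to each: Tauri:628, Vega:333, Bravo:544, Delta:1325, Rigel:1261, Alpha:68 → nearest is Alpha
(-6, 12) — d² to each: Tauri:136, Vega:101, Bravo:260, Delta:113, Rigel:65, Alpha:400 → nearest is Rigel
1 of the 7 points has Vega as nearest.

1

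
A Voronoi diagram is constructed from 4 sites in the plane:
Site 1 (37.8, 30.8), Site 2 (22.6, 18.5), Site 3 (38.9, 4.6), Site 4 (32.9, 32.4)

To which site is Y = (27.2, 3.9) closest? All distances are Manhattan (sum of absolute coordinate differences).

Site 3

d(Y, Site 1) = |27.2−37.8| + |3.9−30.8| = 10.6 + 26.9 = 37.5
d(Y, Site 2) = |27.2−22.6| + |3.9−18.5| = 4.6 + 14.6 = 19.2
d(Y, Site 3) = |27.2−38.9| + |3.9−4.6| = 11.7 + 0.7 = 12.4
d(Y, Site 4) = |27.2−32.9| + |3.9−32.4| = 5.7 + 28.5 = 34.2
Site 3 is nearest.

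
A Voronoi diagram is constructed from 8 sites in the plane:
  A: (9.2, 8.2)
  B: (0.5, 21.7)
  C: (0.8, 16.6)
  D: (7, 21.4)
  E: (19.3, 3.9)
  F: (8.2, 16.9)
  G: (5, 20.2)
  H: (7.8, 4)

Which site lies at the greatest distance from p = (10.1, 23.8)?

E

Compare squared distances (the ordering matches that of the actual distances):
|pA|² = (10.1−9.2)² + (23.8−8.2)² = 0.81 + 243.36 = 244.17
|pB|² = (10.1−0.5)² + (23.8−21.7)² = 92.16 + 4.41 = 96.57
|pC|² = (10.1−0.8)² + (23.8−16.6)² = 86.49 + 51.84 = 138.33
|pD|² = (10.1−7)² + (23.8−21.4)² = 9.61 + 5.76 = 15.37
|pE|² = (10.1−19.3)² + (23.8−3.9)² = 84.64 + 396.01 = 480.65
|pF|² = (10.1−8.2)² + (23.8−16.9)² = 3.61 + 47.61 = 51.22
|pG|² = (10.1−5)² + (23.8−20.2)² = 26.01 + 12.96 = 38.97
|pH|² = (10.1−7.8)² + (23.8−4)² = 5.29 + 392.04 = 397.33
The largest is to E.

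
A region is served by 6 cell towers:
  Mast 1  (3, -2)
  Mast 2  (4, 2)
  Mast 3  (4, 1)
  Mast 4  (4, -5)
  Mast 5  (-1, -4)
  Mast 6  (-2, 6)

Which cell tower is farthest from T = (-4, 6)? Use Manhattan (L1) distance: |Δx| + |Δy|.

d(T, Mast 1) = |-4−3| + |6−(-2)| = 7 + 8 = 15
d(T, Mast 2) = |-4−4| + |6−2| = 8 + 4 = 12
d(T, Mast 3) = |-4−4| + |6−1| = 8 + 5 = 13
d(T, Mast 4) = |-4−4| + |6−(-5)| = 8 + 11 = 19
d(T, Mast 5) = |-4−(-1)| + |6−(-4)| = 3 + 10 = 13
d(T, Mast 6) = |-4−(-2)| + |6−6| = 2 + 0 = 2
The largest is to Mast 4.

Mast 4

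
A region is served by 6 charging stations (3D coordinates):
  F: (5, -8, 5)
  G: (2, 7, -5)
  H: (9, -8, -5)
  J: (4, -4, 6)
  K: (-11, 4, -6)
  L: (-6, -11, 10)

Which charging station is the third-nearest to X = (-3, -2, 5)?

L

Squared Euclidean distances:
|XF|² = 64 + 36 + 0 = 100
|XG|² = 25 + 81 + 100 = 206
|XH|² = 144 + 36 + 100 = 280
|XJ|² = 49 + 4 + 1 = 54
|XK|² = 64 + 36 + 121 = 221
|XL|² = 9 + 81 + 25 = 115
Sorted ascending: J, F, L, G, … — the third-nearest is L.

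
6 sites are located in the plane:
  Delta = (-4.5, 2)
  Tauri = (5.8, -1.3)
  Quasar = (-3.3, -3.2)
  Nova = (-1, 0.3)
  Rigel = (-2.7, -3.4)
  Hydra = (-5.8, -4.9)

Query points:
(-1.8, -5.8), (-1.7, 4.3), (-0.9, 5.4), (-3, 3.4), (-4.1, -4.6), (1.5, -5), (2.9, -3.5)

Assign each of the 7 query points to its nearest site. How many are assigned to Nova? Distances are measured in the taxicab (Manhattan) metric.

2

(-1.8, -5.8) — d to each: Delta:10.5, Tauri:12.1, Quasar:4.1, Nova:6.9, Rigel:3.3, Hydra:4.9 → nearest is Rigel
(-1.7, 4.3) — d to each: Delta:5.1, Tauri:13.1, Quasar:9.1, Nova:4.7, Rigel:8.7, Hydra:13.3 → nearest is Nova
(-0.9, 5.4) — d to each: Delta:7, Tauri:13.4, Quasar:11, Nova:5.2, Rigel:10.6, Hydra:15.2 → nearest is Nova
(-3, 3.4) — d to each: Delta:2.9, Tauri:13.5, Quasar:6.9, Nova:5.1, Rigel:7.1, Hydra:11.1 → nearest is Delta
(-4.1, -4.6) — d to each: Delta:7, Tauri:13.2, Quasar:2.2, Nova:8, Rigel:2.6, Hydra:2 → nearest is Hydra
(1.5, -5) — d to each: Delta:13, Tauri:8, Quasar:6.6, Nova:7.8, Rigel:5.8, Hydra:7.4 → nearest is Rigel
(2.9, -3.5) — d to each: Delta:12.9, Tauri:5.1, Quasar:6.5, Nova:7.7, Rigel:5.7, Hydra:10.1 → nearest is Tauri
2 of the 7 points have Nova as nearest.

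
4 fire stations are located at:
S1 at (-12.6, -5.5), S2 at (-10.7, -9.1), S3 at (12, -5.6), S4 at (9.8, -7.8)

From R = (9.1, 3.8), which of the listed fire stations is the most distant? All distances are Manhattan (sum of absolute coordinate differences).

d(R,S1) = |9.1−(-12.6)| + |3.8−(-5.5)| = 21.7 + 9.3 = 31
d(R,S2) = |9.1−(-10.7)| + |3.8−(-9.1)| = 19.8 + 12.9 = 32.7
d(R,S3) = |9.1−12| + |3.8−(-5.6)| = 2.9 + 9.4 = 12.3
d(R,S4) = |9.1−9.8| + |3.8−(-7.8)| = 0.7 + 11.6 = 12.3
The largest is to S2.

S2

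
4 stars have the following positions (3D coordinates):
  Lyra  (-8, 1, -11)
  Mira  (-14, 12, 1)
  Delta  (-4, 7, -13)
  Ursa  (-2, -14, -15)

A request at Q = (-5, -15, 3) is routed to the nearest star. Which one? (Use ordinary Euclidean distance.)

Ursa

Compare squared distances (the ordering matches that of the actual distances):
d²(Q, Lyra) = 9 + 256 + 196 = 461
d²(Q, Mira) = 81 + 729 + 4 = 814
d²(Q, Delta) = 1 + 484 + 256 = 741
d²(Q, Ursa) = 9 + 1 + 324 = 334
Minimum is at Ursa.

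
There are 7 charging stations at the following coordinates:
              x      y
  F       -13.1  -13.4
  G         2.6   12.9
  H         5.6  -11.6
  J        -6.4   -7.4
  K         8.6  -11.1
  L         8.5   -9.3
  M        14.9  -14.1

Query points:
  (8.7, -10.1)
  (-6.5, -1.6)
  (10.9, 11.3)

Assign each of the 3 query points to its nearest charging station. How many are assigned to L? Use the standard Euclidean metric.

1

(8.7, -10.1) — d² to each: F:486.13, G:566.21, H:11.86, J:235.3, K:1.01, L:0.68, M:54.44 → nearest is L
(-6.5, -1.6) — d² to each: F:182.8, G:293.06, H:246.41, J:33.65, K:318.26, L:284.29, M:614.21 → nearest is J
(10.9, 11.3) — d² to each: F:1186.09, G:71.45, H:552.5, J:648.98, K:507.05, L:430.12, M:661.16 → nearest is G
1 of the 3 points has L as nearest.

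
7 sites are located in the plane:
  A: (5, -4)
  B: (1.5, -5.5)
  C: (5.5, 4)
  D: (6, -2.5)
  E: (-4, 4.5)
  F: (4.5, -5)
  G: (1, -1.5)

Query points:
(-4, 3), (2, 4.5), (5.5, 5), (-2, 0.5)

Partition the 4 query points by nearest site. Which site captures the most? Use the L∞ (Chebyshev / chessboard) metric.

(-4, 3) — d to each: A:9, B:8.5, C:9.5, D:10, E:1.5, F:8.5, G:5 → nearest is E
(2, 4.5) — d to each: A:8.5, B:10, C:3.5, D:7, E:6, F:9.5, G:6 → nearest is C
(5.5, 5) — d to each: A:9, B:10.5, C:1, D:7.5, E:9.5, F:10, G:6.5 → nearest is C
(-2, 0.5) — d to each: A:7, B:6, C:7.5, D:8, E:4, F:6.5, G:3 → nearest is G
Tally — C:2, E:1, G:1. C captures the most (2).

C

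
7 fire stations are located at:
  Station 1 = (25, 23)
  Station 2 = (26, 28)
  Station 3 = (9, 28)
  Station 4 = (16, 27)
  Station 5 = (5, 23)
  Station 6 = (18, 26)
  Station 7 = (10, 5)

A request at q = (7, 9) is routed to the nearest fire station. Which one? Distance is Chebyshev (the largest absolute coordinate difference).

Station 7

d(q, Station 1) = max(18, 14) = 18
d(q, Station 2) = max(19, 19) = 19
d(q, Station 3) = max(2, 19) = 19
d(q, Station 4) = max(9, 18) = 18
d(q, Station 5) = max(2, 14) = 14
d(q, Station 6) = max(11, 17) = 17
d(q, Station 7) = max(3, 4) = 4
Station 7 is nearest.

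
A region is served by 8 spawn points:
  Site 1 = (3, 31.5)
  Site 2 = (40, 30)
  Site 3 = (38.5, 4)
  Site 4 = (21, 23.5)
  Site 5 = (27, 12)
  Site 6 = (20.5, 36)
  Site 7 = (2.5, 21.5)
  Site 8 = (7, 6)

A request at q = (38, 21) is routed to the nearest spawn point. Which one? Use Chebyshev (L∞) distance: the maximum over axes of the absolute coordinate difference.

d(q, Site 1) = max(35, 10.5) = 35
d(q, Site 2) = max(2, 9) = 9
d(q, Site 3) = max(0.5, 17) = 17
d(q, Site 4) = max(17, 2.5) = 17
d(q, Site 5) = max(11, 9) = 11
d(q, Site 6) = max(17.5, 15) = 17.5
d(q, Site 7) = max(35.5, 0.5) = 35.5
d(q, Site 8) = max(31, 15) = 31
Minimum is at Site 2.

Site 2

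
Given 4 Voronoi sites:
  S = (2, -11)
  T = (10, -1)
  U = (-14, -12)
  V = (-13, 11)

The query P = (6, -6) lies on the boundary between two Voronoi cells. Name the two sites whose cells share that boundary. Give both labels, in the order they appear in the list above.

S and T

Squared distances from P to each site:
|PS|² = 16 + 25 = 41
|PT|² = 16 + 25 = 41
|PU|² = 400 + 36 = 436
|PV|² = 361 + 289 = 650
P is equidistant from S and T (both at squared distance 41), and every other site is strictly farther — so P lies on the S–T Voronoi edge.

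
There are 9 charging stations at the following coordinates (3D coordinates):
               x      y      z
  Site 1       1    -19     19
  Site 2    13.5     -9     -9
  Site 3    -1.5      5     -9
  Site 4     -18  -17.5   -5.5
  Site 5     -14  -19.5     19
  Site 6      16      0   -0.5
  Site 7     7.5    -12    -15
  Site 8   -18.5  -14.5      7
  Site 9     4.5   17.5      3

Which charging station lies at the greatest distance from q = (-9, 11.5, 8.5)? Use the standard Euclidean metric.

Compare squared distances (the ordering matches that of the actual distances):
d²(q, Site 1) = 100 + 930.25 + 110.25 = 1140.5
d²(q, Site 2) = 506.25 + 420.25 + 306.25 = 1232.75
d²(q, Site 3) = 56.25 + 42.25 + 306.25 = 404.75
d²(q, Site 4) = 81 + 841 + 196 = 1118
d²(q, Site 5) = 25 + 961 + 110.25 = 1096.25
d²(q, Site 6) = 625 + 132.25 + 81 = 838.25
d²(q, Site 7) = 272.25 + 552.25 + 552.25 = 1376.75
d²(q, Site 8) = 90.25 + 676 + 2.25 = 768.5
d²(q, Site 9) = 182.25 + 36 + 30.25 = 248.5
The largest is to Site 7.

Site 7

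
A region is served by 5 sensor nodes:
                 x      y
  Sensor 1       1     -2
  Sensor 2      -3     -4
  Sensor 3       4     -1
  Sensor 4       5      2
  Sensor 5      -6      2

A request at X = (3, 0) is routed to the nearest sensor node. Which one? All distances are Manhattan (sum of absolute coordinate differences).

Sensor 3

d(X, Sensor 1) = |3−1| + |0−(-2)| = 2 + 2 = 4
d(X, Sensor 2) = |3−(-3)| + |0−(-4)| = 6 + 4 = 10
d(X, Sensor 3) = |3−4| + |0−(-1)| = 1 + 1 = 2
d(X, Sensor 4) = |3−5| + |0−2| = 2 + 2 = 4
d(X, Sensor 5) = |3−(-6)| + |0−2| = 9 + 2 = 11
Sensor 3 is nearest.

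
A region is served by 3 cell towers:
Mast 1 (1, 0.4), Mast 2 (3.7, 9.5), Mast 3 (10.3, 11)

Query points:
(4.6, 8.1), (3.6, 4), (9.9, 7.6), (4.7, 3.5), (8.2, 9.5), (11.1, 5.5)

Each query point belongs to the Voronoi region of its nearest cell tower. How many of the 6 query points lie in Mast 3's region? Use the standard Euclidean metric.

(4.6, 8.1) — d² to each: Mast 1:72.25, Mast 2:2.77, Mast 3:40.9 → nearest is Mast 2
(3.6, 4) — d² to each: Mast 1:19.72, Mast 2:30.26, Mast 3:93.89 → nearest is Mast 1
(9.9, 7.6) — d² to each: Mast 1:131.05, Mast 2:42.05, Mast 3:11.72 → nearest is Mast 3
(4.7, 3.5) — d² to each: Mast 1:23.3, Mast 2:37, Mast 3:87.61 → nearest is Mast 1
(8.2, 9.5) — d² to each: Mast 1:134.65, Mast 2:20.25, Mast 3:6.66 → nearest is Mast 3
(11.1, 5.5) — d² to each: Mast 1:128.02, Mast 2:70.76, Mast 3:30.89 → nearest is Mast 3
3 of the 6 points have Mast 3 as nearest.

3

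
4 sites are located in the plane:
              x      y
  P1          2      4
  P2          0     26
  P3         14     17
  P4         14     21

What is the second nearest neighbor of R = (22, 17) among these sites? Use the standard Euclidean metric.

Since √ is increasing, it suffices to compare squared distances:
|RP1|² = (22−2)² + (17−4)² = 400 + 169 = 569
|RP2|² = (22−0)² + (17−26)² = 484 + 81 = 565
|RP3|² = (22−14)² + (17−17)² = 64 + 0 = 64
|RP4|² = (22−14)² + (17−21)² = 64 + 16 = 80
Sorted ascending: P3, P4, P2, … — the second-nearest is P4.

P4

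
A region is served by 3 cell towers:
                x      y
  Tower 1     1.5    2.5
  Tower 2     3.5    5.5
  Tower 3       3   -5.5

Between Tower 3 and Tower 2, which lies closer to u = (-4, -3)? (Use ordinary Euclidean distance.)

Tower 3

Compare squared distances:
d²(u, Tower 3) = (-4−3)² + (-3−(-5.5))² = 49 + 6.25 = 55.25
d²(u, Tower 2) = (-4−3.5)² + (-3−5.5)² = 56.25 + 72.25 = 128.5
55.25 < 128.5, so Tower 3 is closer.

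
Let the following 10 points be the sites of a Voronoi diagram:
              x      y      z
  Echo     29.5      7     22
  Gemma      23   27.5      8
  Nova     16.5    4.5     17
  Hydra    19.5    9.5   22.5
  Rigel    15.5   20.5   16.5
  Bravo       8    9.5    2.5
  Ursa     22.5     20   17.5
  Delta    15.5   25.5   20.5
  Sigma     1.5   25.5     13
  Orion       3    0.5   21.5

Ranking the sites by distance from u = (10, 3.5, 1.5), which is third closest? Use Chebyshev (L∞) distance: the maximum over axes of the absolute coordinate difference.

Ursa

d(u, Echo) = max(19.5, 3.5, 20.5) = 20.5
d(u, Gemma) = max(13, 24, 6.5) = 24
d(u, Nova) = max(6.5, 1, 15.5) = 15.5
d(u, Hydra) = max(9.5, 6, 21) = 21
d(u, Rigel) = max(5.5, 17, 15) = 17
d(u, Bravo) = max(2, 6, 1) = 6
d(u, Ursa) = max(12.5, 16.5, 16) = 16.5
d(u, Delta) = max(5.5, 22, 19) = 22
d(u, Sigma) = max(8.5, 22, 11.5) = 22
d(u, Orion) = max(7, 3, 20) = 20
Sorted ascending: Bravo, Nova, Ursa, Rigel, … — the third-nearest is Ursa.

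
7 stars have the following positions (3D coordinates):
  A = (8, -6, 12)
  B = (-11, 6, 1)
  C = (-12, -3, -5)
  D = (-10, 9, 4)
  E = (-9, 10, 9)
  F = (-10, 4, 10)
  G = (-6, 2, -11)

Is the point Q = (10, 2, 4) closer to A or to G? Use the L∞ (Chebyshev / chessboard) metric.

A

d(Q,A) = max(2, 8, 8) = 8
d(Q,G) = max(16, 0, 15) = 16
8 < 16, so A is closer.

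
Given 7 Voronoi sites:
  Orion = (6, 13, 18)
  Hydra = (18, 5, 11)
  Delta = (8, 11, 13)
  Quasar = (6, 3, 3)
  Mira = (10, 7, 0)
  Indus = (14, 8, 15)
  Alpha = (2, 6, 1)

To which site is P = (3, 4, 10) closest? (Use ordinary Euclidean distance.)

Squared Euclidean distances:
d²(P, Orion) = 9 + 81 + 64 = 154
d²(P, Hydra) = 225 + 1 + 1 = 227
d²(P, Delta) = 25 + 49 + 9 = 83
d²(P, Quasar) = 9 + 1 + 49 = 59
d²(P, Mira) = 49 + 9 + 100 = 158
d²(P, Indus) = 121 + 16 + 25 = 162
d²(P, Alpha) = 1 + 4 + 81 = 86
Quasar is nearest.

Quasar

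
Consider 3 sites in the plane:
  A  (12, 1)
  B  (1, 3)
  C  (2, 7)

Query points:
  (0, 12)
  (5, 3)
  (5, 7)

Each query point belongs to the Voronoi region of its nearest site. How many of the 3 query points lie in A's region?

0

(0, 12) — d² to each: A:265, B:82, C:29 → nearest is C
(5, 3) — d² to each: A:53, B:16, C:25 → nearest is B
(5, 7) — d² to each: A:85, B:32, C:9 → nearest is C
0 of the 3 points have A as nearest.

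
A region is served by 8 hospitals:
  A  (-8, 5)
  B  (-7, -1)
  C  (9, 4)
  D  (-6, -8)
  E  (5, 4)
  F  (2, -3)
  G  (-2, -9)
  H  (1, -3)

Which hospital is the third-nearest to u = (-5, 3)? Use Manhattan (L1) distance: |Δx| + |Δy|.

E

d(u,A) = |-5−(-8)| + |3−5| = 3 + 2 = 5
d(u,B) = |-5−(-7)| + |3−(-1)| = 2 + 4 = 6
d(u,C) = |-5−9| + |3−4| = 14 + 1 = 15
d(u,D) = |-5−(-6)| + |3−(-8)| = 1 + 11 = 12
d(u,E) = |-5−5| + |3−4| = 10 + 1 = 11
d(u,F) = |-5−2| + |3−(-3)| = 7 + 6 = 13
d(u,G) = |-5−(-2)| + |3−(-9)| = 3 + 12 = 15
d(u,H) = |-5−1| + |3−(-3)| = 6 + 6 = 12
Sorted ascending: A, B, E, D, … — the third-nearest is E.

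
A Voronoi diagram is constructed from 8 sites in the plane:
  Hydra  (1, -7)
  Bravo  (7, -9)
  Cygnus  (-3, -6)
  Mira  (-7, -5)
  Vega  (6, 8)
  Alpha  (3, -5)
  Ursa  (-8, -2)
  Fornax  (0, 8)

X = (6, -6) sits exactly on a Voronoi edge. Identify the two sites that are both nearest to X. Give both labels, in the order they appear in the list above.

Bravo and Alpha

Squared distances from X to each site:
d²(X, Hydra) = 25 + 1 = 26
d²(X, Bravo) = 1 + 9 = 10
d²(X, Cygnus) = 81 + 0 = 81
d²(X, Mira) = 169 + 1 = 170
d²(X, Vega) = 0 + 196 = 196
d²(X, Alpha) = 9 + 1 = 10
d²(X, Ursa) = 196 + 16 = 212
d²(X, Fornax) = 36 + 196 = 232
X is equidistant from Bravo and Alpha (both at squared distance 10), and every other site is strictly farther — so X lies on the Bravo–Alpha Voronoi edge.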